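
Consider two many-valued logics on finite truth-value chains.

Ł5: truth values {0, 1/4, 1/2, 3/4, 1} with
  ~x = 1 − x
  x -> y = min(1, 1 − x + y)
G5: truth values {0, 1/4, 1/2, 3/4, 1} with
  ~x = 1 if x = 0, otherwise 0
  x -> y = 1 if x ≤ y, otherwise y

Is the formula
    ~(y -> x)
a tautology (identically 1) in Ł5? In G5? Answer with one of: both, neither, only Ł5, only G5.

In Ł5: at x = 0, y = 0 the value is 0 — not a tautology.
In G5: at x = 0, y = 0 the value is 0 — not a tautology.

neither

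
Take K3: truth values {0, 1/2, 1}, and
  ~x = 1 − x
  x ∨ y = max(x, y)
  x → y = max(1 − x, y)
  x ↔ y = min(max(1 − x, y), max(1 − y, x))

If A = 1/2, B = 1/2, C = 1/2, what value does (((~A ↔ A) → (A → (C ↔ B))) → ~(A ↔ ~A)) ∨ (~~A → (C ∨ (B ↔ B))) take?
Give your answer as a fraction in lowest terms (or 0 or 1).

~A = ~1/2 = 1/2
~A ↔ A = 1/2 ↔ 1/2 = 1/2
C ↔ B = 1/2 ↔ 1/2 = 1/2
A → (C ↔ B) = 1/2 → 1/2 = 1/2
(~A ↔ A) → (A → (C ↔ B)) = 1/2 → 1/2 = 1/2
~A = ~1/2 = 1/2
A ↔ ~A = 1/2 ↔ 1/2 = 1/2
~(A ↔ ~A) = ~1/2 = 1/2
((~A ↔ A) → (A → (C ↔ B))) → ~(A ↔ ~A) = 1/2 → 1/2 = 1/2
~A = ~1/2 = 1/2
~~A = ~1/2 = 1/2
B ↔ B = 1/2 ↔ 1/2 = 1/2
C ∨ (B ↔ B) = 1/2 ∨ 1/2 = 1/2
~~A → (C ∨ (B ↔ B)) = 1/2 → 1/2 = 1/2
(((~A ↔ A) → (A → (C ↔ B))) → ~(A ↔ ~A)) ∨ (~~A → (C ∨ (B ↔ B))) = 1/2 ∨ 1/2 = 1/2

1/2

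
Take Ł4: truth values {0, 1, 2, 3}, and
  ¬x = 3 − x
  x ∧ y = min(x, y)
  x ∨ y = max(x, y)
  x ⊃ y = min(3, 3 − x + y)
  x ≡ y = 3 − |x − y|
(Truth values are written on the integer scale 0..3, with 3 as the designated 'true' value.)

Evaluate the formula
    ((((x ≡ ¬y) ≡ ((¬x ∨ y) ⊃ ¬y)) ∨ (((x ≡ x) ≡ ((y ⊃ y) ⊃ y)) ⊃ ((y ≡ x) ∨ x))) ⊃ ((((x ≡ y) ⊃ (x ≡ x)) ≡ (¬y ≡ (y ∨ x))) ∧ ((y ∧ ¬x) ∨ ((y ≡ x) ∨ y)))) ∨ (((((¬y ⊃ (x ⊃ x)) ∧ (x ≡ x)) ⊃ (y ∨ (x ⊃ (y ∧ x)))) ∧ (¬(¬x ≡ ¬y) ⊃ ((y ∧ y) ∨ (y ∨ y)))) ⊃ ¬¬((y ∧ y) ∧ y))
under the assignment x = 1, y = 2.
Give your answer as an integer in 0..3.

¬y = ¬2 = 1
x ≡ ¬y = 1 ≡ 1 = 3
¬x = ¬1 = 2
¬x ∨ y = 2 ∨ 2 = 2
¬y = ¬2 = 1
(¬x ∨ y) ⊃ ¬y = 2 ⊃ 1 = 2
(x ≡ ¬y) ≡ ((¬x ∨ y) ⊃ ¬y) = 3 ≡ 2 = 2
x ≡ x = 1 ≡ 1 = 3
y ⊃ y = 2 ⊃ 2 = 3
(y ⊃ y) ⊃ y = 3 ⊃ 2 = 2
(x ≡ x) ≡ ((y ⊃ y) ⊃ y) = 3 ≡ 2 = 2
y ≡ x = 2 ≡ 1 = 2
(y ≡ x) ∨ x = 2 ∨ 1 = 2
((x ≡ x) ≡ ((y ⊃ y) ⊃ y)) ⊃ ((y ≡ x) ∨ x) = 2 ⊃ 2 = 3
((x ≡ ¬y) ≡ ((¬x ∨ y) ⊃ ¬y)) ∨ (((x ≡ x) ≡ ((y ⊃ y) ⊃ y)) ⊃ ((y ≡ x) ∨ x)) = 2 ∨ 3 = 3
x ≡ y = 1 ≡ 2 = 2
x ≡ x = 1 ≡ 1 = 3
(x ≡ y) ⊃ (x ≡ x) = 2 ⊃ 3 = 3
¬y = ¬2 = 1
y ∨ x = 2 ∨ 1 = 2
¬y ≡ (y ∨ x) = 1 ≡ 2 = 2
((x ≡ y) ⊃ (x ≡ x)) ≡ (¬y ≡ (y ∨ x)) = 3 ≡ 2 = 2
¬x = ¬1 = 2
y ∧ ¬x = 2 ∧ 2 = 2
y ≡ x = 2 ≡ 1 = 2
(y ≡ x) ∨ y = 2 ∨ 2 = 2
(y ∧ ¬x) ∨ ((y ≡ x) ∨ y) = 2 ∨ 2 = 2
(((x ≡ y) ⊃ (x ≡ x)) ≡ (¬y ≡ (y ∨ x))) ∧ ((y ∧ ¬x) ∨ ((y ≡ x) ∨ y)) = 2 ∧ 2 = 2
(((x ≡ ¬y) ≡ ((¬x ∨ y) ⊃ ¬y)) ∨ (((x ≡ x) ≡ ((y ⊃ y) ⊃ y)) ⊃ ((y ≡ x) ∨ x))) ⊃ ((((x ≡ y) ⊃ (x ≡ x)) ≡ (¬y ≡ (y ∨ x))) ∧ ((y ∧ ¬x) ∨ ((y ≡ x) ∨ y))) = 3 ⊃ 2 = 2
¬y = ¬2 = 1
x ⊃ x = 1 ⊃ 1 = 3
¬y ⊃ (x ⊃ x) = 1 ⊃ 3 = 3
x ≡ x = 1 ≡ 1 = 3
(¬y ⊃ (x ⊃ x)) ∧ (x ≡ x) = 3 ∧ 3 = 3
y ∧ x = 2 ∧ 1 = 1
x ⊃ (y ∧ x) = 1 ⊃ 1 = 3
y ∨ (x ⊃ (y ∧ x)) = 2 ∨ 3 = 3
((¬y ⊃ (x ⊃ x)) ∧ (x ≡ x)) ⊃ (y ∨ (x ⊃ (y ∧ x))) = 3 ⊃ 3 = 3
¬x = ¬1 = 2
¬y = ¬2 = 1
¬x ≡ ¬y = 2 ≡ 1 = 2
¬(¬x ≡ ¬y) = ¬2 = 1
y ∧ y = 2 ∧ 2 = 2
y ∨ y = 2 ∨ 2 = 2
(y ∧ y) ∨ (y ∨ y) = 2 ∨ 2 = 2
¬(¬x ≡ ¬y) ⊃ ((y ∧ y) ∨ (y ∨ y)) = 1 ⊃ 2 = 3
(((¬y ⊃ (x ⊃ x)) ∧ (x ≡ x)) ⊃ (y ∨ (x ⊃ (y ∧ x)))) ∧ (¬(¬x ≡ ¬y) ⊃ ((y ∧ y) ∨ (y ∨ y))) = 3 ∧ 3 = 3
y ∧ y = 2 ∧ 2 = 2
(y ∧ y) ∧ y = 2 ∧ 2 = 2
¬((y ∧ y) ∧ y) = ¬2 = 1
¬¬((y ∧ y) ∧ y) = ¬1 = 2
((((¬y ⊃ (x ⊃ x)) ∧ (x ≡ x)) ⊃ (y ∨ (x ⊃ (y ∧ x)))) ∧ (¬(¬x ≡ ¬y) ⊃ ((y ∧ y) ∨ (y ∨ y)))) ⊃ ¬¬((y ∧ y) ∧ y) = 3 ⊃ 2 = 2
((((x ≡ ¬y) ≡ ((¬x ∨ y) ⊃ ¬y)) ∨ (((x ≡ x) ≡ ((y ⊃ y) ⊃ y)) ⊃ ((y ≡ x) ∨ x))) ⊃ ((((x ≡ y) ⊃ (x ≡ x)) ≡ (¬y ≡ (y ∨ x))) ∧ ((y ∧ ¬x) ∨ ((y ≡ x) ∨ y)))) ∨ (((((¬y ⊃ (x ⊃ x)) ∧ (x ≡ x)) ⊃ (y ∨ (x ⊃ (y ∧ x)))) ∧ (¬(¬x ≡ ¬y) ⊃ ((y ∧ y) ∨ (y ∨ y)))) ⊃ ¬¬((y ∧ y) ∧ y)) = 2 ∨ 2 = 2

2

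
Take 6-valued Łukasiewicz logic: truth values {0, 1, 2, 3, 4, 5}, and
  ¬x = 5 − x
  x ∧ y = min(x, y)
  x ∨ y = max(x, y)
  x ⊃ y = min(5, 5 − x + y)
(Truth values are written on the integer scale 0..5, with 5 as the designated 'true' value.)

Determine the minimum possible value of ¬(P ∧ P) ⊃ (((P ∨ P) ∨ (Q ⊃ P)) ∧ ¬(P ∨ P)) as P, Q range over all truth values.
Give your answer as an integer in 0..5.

Take P = 0, Q = 5:
P ∧ P = 0 ∧ 0 = 0
¬(P ∧ P) = ¬0 = 5
P ∨ P = 0 ∨ 0 = 0
Q ⊃ P = 5 ⊃ 0 = 0
(P ∨ P) ∨ (Q ⊃ P) = 0 ∨ 0 = 0
P ∨ P = 0 ∨ 0 = 0
¬(P ∨ P) = ¬0 = 5
((P ∨ P) ∨ (Q ⊃ P)) ∧ ¬(P ∨ P) = 0 ∧ 5 = 0
¬(P ∧ P) ⊃ (((P ∨ P) ∨ (Q ⊃ P)) ∧ ¬(P ∨ P)) = 5 ⊃ 0 = 0
No assignment yields a value below 0, so this is the minimum.

0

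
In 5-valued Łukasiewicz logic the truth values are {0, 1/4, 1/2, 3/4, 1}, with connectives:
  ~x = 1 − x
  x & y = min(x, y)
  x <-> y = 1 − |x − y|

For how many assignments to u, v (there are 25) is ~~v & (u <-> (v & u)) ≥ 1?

value 1: 5 assignments (counts)
value 3/4: 5 assignments
value 1/2: 5 assignments
value 1/4: 5 assignments
value 0: 5 assignments
So 5 of the 25 assignments meet the threshold.

5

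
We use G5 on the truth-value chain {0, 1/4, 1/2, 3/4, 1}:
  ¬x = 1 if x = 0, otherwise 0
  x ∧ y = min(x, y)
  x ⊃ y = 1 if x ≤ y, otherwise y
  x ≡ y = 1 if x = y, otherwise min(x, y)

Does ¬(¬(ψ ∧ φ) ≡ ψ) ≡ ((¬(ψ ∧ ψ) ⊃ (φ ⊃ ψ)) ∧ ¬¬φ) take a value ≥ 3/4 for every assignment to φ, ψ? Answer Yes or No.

Counterexample: take φ = 0, ψ = 0.
ψ ∧ φ = 0 ∧ 0 = 0
¬(ψ ∧ φ) = ¬0 = 1
¬(ψ ∧ φ) ≡ ψ = 1 ≡ 0 = 0
¬(¬(ψ ∧ φ) ≡ ψ) = ¬0 = 1
ψ ∧ ψ = 0 ∧ 0 = 0
¬(ψ ∧ ψ) = ¬0 = 1
φ ⊃ ψ = 0 ⊃ 0 = 1
¬(ψ ∧ ψ) ⊃ (φ ⊃ ψ) = 1 ⊃ 1 = 1
¬φ = ¬0 = 1
¬¬φ = ¬1 = 0
(¬(ψ ∧ ψ) ⊃ (φ ⊃ ψ)) ∧ ¬¬φ = 1 ∧ 0 = 0
¬(¬(ψ ∧ φ) ≡ ψ) ≡ ((¬(ψ ∧ ψ) ⊃ (φ ⊃ ψ)) ∧ ¬¬φ) = 1 ≡ 0 = 0
This gives 0, which is below 3/4.

No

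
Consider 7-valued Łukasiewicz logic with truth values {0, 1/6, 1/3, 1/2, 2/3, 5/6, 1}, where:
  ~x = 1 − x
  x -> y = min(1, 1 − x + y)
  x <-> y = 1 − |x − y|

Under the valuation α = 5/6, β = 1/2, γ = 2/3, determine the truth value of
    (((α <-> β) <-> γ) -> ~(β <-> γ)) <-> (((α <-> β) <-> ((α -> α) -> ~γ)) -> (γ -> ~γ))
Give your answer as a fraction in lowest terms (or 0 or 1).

1/6

α <-> β = 5/6 <-> 1/2 = 2/3
(α <-> β) <-> γ = 2/3 <-> 2/3 = 1
β <-> γ = 1/2 <-> 2/3 = 5/6
~(β <-> γ) = ~5/6 = 1/6
((α <-> β) <-> γ) -> ~(β <-> γ) = 1 -> 1/6 = 1/6
α <-> β = 5/6 <-> 1/2 = 2/3
α -> α = 5/6 -> 5/6 = 1
~γ = ~2/3 = 1/3
(α -> α) -> ~γ = 1 -> 1/3 = 1/3
(α <-> β) <-> ((α -> α) -> ~γ) = 2/3 <-> 1/3 = 2/3
~γ = ~2/3 = 1/3
γ -> ~γ = 2/3 -> 1/3 = 2/3
((α <-> β) <-> ((α -> α) -> ~γ)) -> (γ -> ~γ) = 2/3 -> 2/3 = 1
(((α <-> β) <-> γ) -> ~(β <-> γ)) <-> (((α <-> β) <-> ((α -> α) -> ~γ)) -> (γ -> ~γ)) = 1/6 <-> 1 = 1/6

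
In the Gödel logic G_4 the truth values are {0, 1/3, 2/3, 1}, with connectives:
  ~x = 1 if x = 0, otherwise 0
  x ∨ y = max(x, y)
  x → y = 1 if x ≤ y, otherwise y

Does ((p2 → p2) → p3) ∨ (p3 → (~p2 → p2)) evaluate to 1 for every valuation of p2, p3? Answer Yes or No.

No

Counterexample: take p2 = 0, p3 = 1/3.
p2 → p2 = 0 → 0 = 1
(p2 → p2) → p3 = 1 → 1/3 = 1/3
~p2 = ~0 = 1
~p2 → p2 = 1 → 0 = 0
p3 → (~p2 → p2) = 1/3 → 0 = 0
((p2 → p2) → p3) ∨ (p3 → (~p2 → p2)) = 1/3 ∨ 0 = 1/3
This gives 1/3 ≠ 1.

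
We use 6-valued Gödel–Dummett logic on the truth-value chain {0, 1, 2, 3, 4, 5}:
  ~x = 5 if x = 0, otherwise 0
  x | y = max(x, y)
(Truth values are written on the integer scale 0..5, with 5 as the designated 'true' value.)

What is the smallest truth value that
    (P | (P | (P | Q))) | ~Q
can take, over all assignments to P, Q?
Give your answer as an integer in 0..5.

1

Take P = 0, Q = 1:
P | Q = 0 | 1 = 1
P | (P | Q) = 0 | 1 = 1
P | (P | (P | Q)) = 0 | 1 = 1
~Q = ~1 = 0
(P | (P | (P | Q))) | ~Q = 1 | 0 = 1
No assignment yields a value below 1, so this is the minimum.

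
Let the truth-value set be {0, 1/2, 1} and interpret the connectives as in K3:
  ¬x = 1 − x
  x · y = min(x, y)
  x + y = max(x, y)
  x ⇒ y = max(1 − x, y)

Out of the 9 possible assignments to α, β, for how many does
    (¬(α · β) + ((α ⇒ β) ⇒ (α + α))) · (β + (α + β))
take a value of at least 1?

4

α = 0, β = 0 ↦ 0  <
α = 0, β = 1/2 ↦ 1/2  <
α = 0, β = 1 ↦ 1  ≥
α = 1/2, β = 0 ↦ 1/2  <
α = 1/2, β = 1/2 ↦ 1/2  <
α = 1/2, β = 1 ↦ 1/2  <
α = 1, β = 0 ↦ 1  ≥
α = 1, β = 1/2 ↦ 1  ≥
α = 1, β = 1 ↦ 1  ≥
So 4 of the 9 assignments meet the threshold.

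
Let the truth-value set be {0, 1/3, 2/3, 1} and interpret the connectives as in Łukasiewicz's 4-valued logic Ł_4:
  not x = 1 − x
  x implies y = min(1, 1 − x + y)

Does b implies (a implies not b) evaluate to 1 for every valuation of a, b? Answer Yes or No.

Counterexample: take a = 1/3, b = 1.
not b = not 1 = 0
a implies not b = 1/3 implies 0 = 2/3
b implies (a implies not b) = 1 implies 2/3 = 2/3
This gives 2/3 ≠ 1.

No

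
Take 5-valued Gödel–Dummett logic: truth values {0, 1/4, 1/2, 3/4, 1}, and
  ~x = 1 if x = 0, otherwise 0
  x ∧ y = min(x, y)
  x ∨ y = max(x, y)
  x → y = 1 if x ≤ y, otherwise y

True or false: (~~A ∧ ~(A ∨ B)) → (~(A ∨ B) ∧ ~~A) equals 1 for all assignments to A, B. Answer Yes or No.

Yes

At A = 1, B = 3/4, for instance:
~A = ~1 = 0
~~A = ~0 = 1
A ∨ B = 1 ∨ 3/4 = 1
~(A ∨ B) = ~1 = 0
~~A ∧ ~(A ∨ B) = 1 ∧ 0 = 0
~(A ∨ B) ∧ ~~A = 0 ∧ 1 = 0
(~~A ∧ ~(A ∨ B)) → (~(A ∨ B) ∧ ~~A) = 0 → 0 = 1
and checking the remaining 24 assignments likewise gives ≥ 1 in every case.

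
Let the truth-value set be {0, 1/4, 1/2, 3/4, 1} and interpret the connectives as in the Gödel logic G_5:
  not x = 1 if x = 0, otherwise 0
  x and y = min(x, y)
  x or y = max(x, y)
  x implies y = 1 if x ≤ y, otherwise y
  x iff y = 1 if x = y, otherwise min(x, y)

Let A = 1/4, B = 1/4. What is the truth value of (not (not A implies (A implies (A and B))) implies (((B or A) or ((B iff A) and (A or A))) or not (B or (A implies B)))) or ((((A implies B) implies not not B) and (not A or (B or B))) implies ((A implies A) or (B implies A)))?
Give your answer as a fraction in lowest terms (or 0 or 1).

1

not A = not 1/4 = 0
A and B = 1/4 and 1/4 = 1/4
A implies (A and B) = 1/4 implies 1/4 = 1
not A implies (A implies (A and B)) = 0 implies 1 = 1
not (not A implies (A implies (A and B))) = not 1 = 0
B or A = 1/4 or 1/4 = 1/4
B iff A = 1/4 iff 1/4 = 1
A or A = 1/4 or 1/4 = 1/4
(B iff A) and (A or A) = 1 and 1/4 = 1/4
(B or A) or ((B iff A) and (A or A)) = 1/4 or 1/4 = 1/4
A implies B = 1/4 implies 1/4 = 1
B or (A implies B) = 1/4 or 1 = 1
not (B or (A implies B)) = not 1 = 0
((B or A) or ((B iff A) and (A or A))) or not (B or (A implies B)) = 1/4 or 0 = 1/4
not (not A implies (A implies (A and B))) implies (((B or A) or ((B iff A) and (A or A))) or not (B or (A implies B))) = 0 implies 1/4 = 1
A implies B = 1/4 implies 1/4 = 1
not B = not 1/4 = 0
not not B = not 0 = 1
(A implies B) implies not not B = 1 implies 1 = 1
not A = not 1/4 = 0
B or B = 1/4 or 1/4 = 1/4
not A or (B or B) = 0 or 1/4 = 1/4
((A implies B) implies not not B) and (not A or (B or B)) = 1 and 1/4 = 1/4
A implies A = 1/4 implies 1/4 = 1
B implies A = 1/4 implies 1/4 = 1
(A implies A) or (B implies A) = 1 or 1 = 1
(((A implies B) implies not not B) and (not A or (B or B))) implies ((A implies A) or (B implies A)) = 1/4 implies 1 = 1
(not (not A implies (A implies (A and B))) implies (((B or A) or ((B iff A) and (A or A))) or not (B or (A implies B)))) or ((((A implies B) implies not not B) and (not A or (B or B))) implies ((A implies A) or (B implies A))) = 1 or 1 = 1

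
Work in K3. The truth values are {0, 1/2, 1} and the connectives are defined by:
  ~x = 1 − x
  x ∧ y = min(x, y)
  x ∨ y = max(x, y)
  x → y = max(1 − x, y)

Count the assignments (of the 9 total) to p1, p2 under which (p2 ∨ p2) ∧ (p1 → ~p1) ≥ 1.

p1 = 0, p2 = 0 ↦ 0  <
p1 = 0, p2 = 1/2 ↦ 1/2  <
p1 = 0, p2 = 1 ↦ 1  ≥
p1 = 1/2, p2 = 0 ↦ 0  <
p1 = 1/2, p2 = 1/2 ↦ 1/2  <
p1 = 1/2, p2 = 1 ↦ 1/2  <
p1 = 1, p2 = 0 ↦ 0  <
p1 = 1, p2 = 1/2 ↦ 0  <
p1 = 1, p2 = 1 ↦ 0  <
So 1 of the 9 assignments meets the threshold.

1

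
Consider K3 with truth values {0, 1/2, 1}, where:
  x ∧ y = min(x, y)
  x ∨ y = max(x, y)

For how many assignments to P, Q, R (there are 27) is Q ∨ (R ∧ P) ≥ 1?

value 1: 11 assignments (counts)
value 1/2: 11 assignments
value 0: 5 assignments
So 11 of the 27 assignments meet the threshold.

11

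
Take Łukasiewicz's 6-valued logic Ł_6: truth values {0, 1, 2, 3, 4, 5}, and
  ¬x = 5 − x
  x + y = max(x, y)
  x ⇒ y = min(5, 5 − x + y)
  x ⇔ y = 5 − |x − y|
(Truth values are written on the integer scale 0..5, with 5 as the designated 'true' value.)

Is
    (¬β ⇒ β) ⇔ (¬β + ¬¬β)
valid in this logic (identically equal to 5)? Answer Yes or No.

No

Counterexample: take β = 0.
¬β = ¬0 = 5
¬β ⇒ β = 5 ⇒ 0 = 0
¬β = ¬0 = 5
¬β = ¬0 = 5
¬¬β = ¬5 = 0
¬β + ¬¬β = 5 + 0 = 5
(¬β ⇒ β) ⇔ (¬β + ¬¬β) = 0 ⇔ 5 = 0
This gives 0 ≠ 5.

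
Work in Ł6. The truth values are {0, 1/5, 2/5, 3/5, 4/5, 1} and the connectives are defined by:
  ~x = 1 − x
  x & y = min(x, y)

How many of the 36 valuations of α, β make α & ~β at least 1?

1

value 1: 1 assignment (counts)
value 4/5: 3 assignments
value 3/5: 5 assignments
value 2/5: 7 assignments
value 1/5: 9 assignments
value 0: 11 assignments
So 1 of the 36 assignments meets the threshold.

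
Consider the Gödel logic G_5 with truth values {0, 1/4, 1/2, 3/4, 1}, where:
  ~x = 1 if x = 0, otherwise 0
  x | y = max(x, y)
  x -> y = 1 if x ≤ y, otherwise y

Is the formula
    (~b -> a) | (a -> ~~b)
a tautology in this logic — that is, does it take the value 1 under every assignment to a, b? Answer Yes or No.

Counterexample: take a = 1/4, b = 0.
~b = ~0 = 1
~b -> a = 1 -> 1/4 = 1/4
~b = ~0 = 1
~~b = ~1 = 0
a -> ~~b = 1/4 -> 0 = 0
(~b -> a) | (a -> ~~b) = 1/4 | 0 = 1/4
This gives 1/4 ≠ 1.

No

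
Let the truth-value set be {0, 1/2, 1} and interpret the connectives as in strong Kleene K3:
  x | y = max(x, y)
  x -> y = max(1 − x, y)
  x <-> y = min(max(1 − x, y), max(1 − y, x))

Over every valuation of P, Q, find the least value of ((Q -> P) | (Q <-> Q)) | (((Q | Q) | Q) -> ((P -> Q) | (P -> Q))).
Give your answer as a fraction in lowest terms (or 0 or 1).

1/2

Take P = 1/2, Q = 1/2:
Q -> P = 1/2 -> 1/2 = 1/2
Q <-> Q = 1/2 <-> 1/2 = 1/2
(Q -> P) | (Q <-> Q) = 1/2 | 1/2 = 1/2
Q | Q = 1/2 | 1/2 = 1/2
(Q | Q) | Q = 1/2 | 1/2 = 1/2
P -> Q = 1/2 -> 1/2 = 1/2
P -> Q = 1/2 -> 1/2 = 1/2
(P -> Q) | (P -> Q) = 1/2 | 1/2 = 1/2
((Q | Q) | Q) -> ((P -> Q) | (P -> Q)) = 1/2 -> 1/2 = 1/2
((Q -> P) | (Q <-> Q)) | (((Q | Q) | Q) -> ((P -> Q) | (P -> Q))) = 1/2 | 1/2 = 1/2
No assignment yields a value below 1/2, so this is the minimum.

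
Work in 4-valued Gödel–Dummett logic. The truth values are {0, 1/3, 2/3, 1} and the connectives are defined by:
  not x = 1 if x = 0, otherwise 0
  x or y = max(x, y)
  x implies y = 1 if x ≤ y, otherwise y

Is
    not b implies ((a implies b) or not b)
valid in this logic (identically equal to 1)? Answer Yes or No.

a = 0, b = 0 ↦ 1
a = 0, b = 1/3 ↦ 1
a = 0, b = 2/3 ↦ 1
a = 0, b = 1 ↦ 1
a = 1/3, b = 0 ↦ 1
a = 1/3, b = 1/3 ↦ 1
a = 1/3, b = 2/3 ↦ 1
a = 1/3, b = 1 ↦ 1
a = 2/3, b = 0 ↦ 1
a = 2/3, b = 1/3 ↦ 1
a = 2/3, b = 2/3 ↦ 1
a = 2/3, b = 1 ↦ 1
a = 1, b = 0 ↦ 1
a = 1, b = 1/3 ↦ 1
a = 1, b = 2/3 ↦ 1
a = 1, b = 1 ↦ 1
Every assignment gives a value ≥ 1.

Yes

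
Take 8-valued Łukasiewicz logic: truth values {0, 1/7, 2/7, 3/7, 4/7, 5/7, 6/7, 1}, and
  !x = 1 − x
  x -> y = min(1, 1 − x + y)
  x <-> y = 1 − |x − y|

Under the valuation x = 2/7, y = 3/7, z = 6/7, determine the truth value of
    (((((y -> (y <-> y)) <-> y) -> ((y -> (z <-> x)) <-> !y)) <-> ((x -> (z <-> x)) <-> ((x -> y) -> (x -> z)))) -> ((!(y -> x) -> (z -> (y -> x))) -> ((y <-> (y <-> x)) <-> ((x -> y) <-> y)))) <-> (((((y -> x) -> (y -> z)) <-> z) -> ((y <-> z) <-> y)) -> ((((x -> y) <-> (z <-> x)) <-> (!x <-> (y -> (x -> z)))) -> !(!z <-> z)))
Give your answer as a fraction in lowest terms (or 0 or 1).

y <-> y = 3/7 <-> 3/7 = 1
y -> (y <-> y) = 3/7 -> 1 = 1
(y -> (y <-> y)) <-> y = 1 <-> 3/7 = 3/7
z <-> x = 6/7 <-> 2/7 = 3/7
y -> (z <-> x) = 3/7 -> 3/7 = 1
!y = !3/7 = 4/7
(y -> (z <-> x)) <-> !y = 1 <-> 4/7 = 4/7
((y -> (y <-> y)) <-> y) -> ((y -> (z <-> x)) <-> !y) = 3/7 -> 4/7 = 1
z <-> x = 6/7 <-> 2/7 = 3/7
x -> (z <-> x) = 2/7 -> 3/7 = 1
x -> y = 2/7 -> 3/7 = 1
x -> z = 2/7 -> 6/7 = 1
(x -> y) -> (x -> z) = 1 -> 1 = 1
(x -> (z <-> x)) <-> ((x -> y) -> (x -> z)) = 1 <-> 1 = 1
(((y -> (y <-> y)) <-> y) -> ((y -> (z <-> x)) <-> !y)) <-> ((x -> (z <-> x)) <-> ((x -> y) -> (x -> z))) = 1 <-> 1 = 1
y -> x = 3/7 -> 2/7 = 6/7
!(y -> x) = !6/7 = 1/7
y -> x = 3/7 -> 2/7 = 6/7
z -> (y -> x) = 6/7 -> 6/7 = 1
!(y -> x) -> (z -> (y -> x)) = 1/7 -> 1 = 1
y <-> x = 3/7 <-> 2/7 = 6/7
y <-> (y <-> x) = 3/7 <-> 6/7 = 4/7
x -> y = 2/7 -> 3/7 = 1
(x -> y) <-> y = 1 <-> 3/7 = 3/7
(y <-> (y <-> x)) <-> ((x -> y) <-> y) = 4/7 <-> 3/7 = 6/7
(!(y -> x) -> (z -> (y -> x))) -> ((y <-> (y <-> x)) <-> ((x -> y) <-> y)) = 1 -> 6/7 = 6/7
((((y -> (y <-> y)) <-> y) -> ((y -> (z <-> x)) <-> !y)) <-> ((x -> (z <-> x)) <-> ((x -> y) -> (x -> z)))) -> ((!(y -> x) -> (z -> (y -> x))) -> ((y <-> (y <-> x)) <-> ((x -> y) <-> y))) = 1 -> 6/7 = 6/7
y -> x = 3/7 -> 2/7 = 6/7
y -> z = 3/7 -> 6/7 = 1
(y -> x) -> (y -> z) = 6/7 -> 1 = 1
((y -> x) -> (y -> z)) <-> z = 1 <-> 6/7 = 6/7
y <-> z = 3/7 <-> 6/7 = 4/7
(y <-> z) <-> y = 4/7 <-> 3/7 = 6/7
(((y -> x) -> (y -> z)) <-> z) -> ((y <-> z) <-> y) = 6/7 -> 6/7 = 1
x -> y = 2/7 -> 3/7 = 1
z <-> x = 6/7 <-> 2/7 = 3/7
(x -> y) <-> (z <-> x) = 1 <-> 3/7 = 3/7
!x = !2/7 = 5/7
x -> z = 2/7 -> 6/7 = 1
y -> (x -> z) = 3/7 -> 1 = 1
!x <-> (y -> (x -> z)) = 5/7 <-> 1 = 5/7
((x -> y) <-> (z <-> x)) <-> (!x <-> (y -> (x -> z))) = 3/7 <-> 5/7 = 5/7
!z = !6/7 = 1/7
!z <-> z = 1/7 <-> 6/7 = 2/7
!(!z <-> z) = !2/7 = 5/7
(((x -> y) <-> (z <-> x)) <-> (!x <-> (y -> (x -> z)))) -> !(!z <-> z) = 5/7 -> 5/7 = 1
((((y -> x) -> (y -> z)) <-> z) -> ((y <-> z) <-> y)) -> ((((x -> y) <-> (z <-> x)) <-> (!x <-> (y -> (x -> z)))) -> !(!z <-> z)) = 1 -> 1 = 1
(((((y -> (y <-> y)) <-> y) -> ((y -> (z <-> x)) <-> !y)) <-> ((x -> (z <-> x)) <-> ((x -> y) -> (x -> z)))) -> ((!(y -> x) -> (z -> (y -> x))) -> ((y <-> (y <-> x)) <-> ((x -> y) <-> y)))) <-> (((((y -> x) -> (y -> z)) <-> z) -> ((y <-> z) <-> y)) -> ((((x -> y) <-> (z <-> x)) <-> (!x <-> (y -> (x -> z)))) -> !(!z <-> z))) = 6/7 <-> 1 = 6/7

6/7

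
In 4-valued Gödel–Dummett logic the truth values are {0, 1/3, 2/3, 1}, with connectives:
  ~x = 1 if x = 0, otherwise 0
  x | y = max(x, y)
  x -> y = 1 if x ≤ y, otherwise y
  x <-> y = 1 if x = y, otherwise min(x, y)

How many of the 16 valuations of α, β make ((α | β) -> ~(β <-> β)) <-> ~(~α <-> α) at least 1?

1

α = 0, β = 0 ↦ 1  ≥
α = 0, β = 1/3 ↦ 0  <
α = 0, β = 2/3 ↦ 0  <
α = 0, β = 1 ↦ 0  <
α = 1/3, β = 0 ↦ 0  <
α = 1/3, β = 1/3 ↦ 0  <
α = 1/3, β = 2/3 ↦ 0  <
α = 1/3, β = 1 ↦ 0  <
α = 2/3, β = 0 ↦ 0  <
α = 2/3, β = 1/3 ↦ 0  <
α = 2/3, β = 2/3 ↦ 0  <
α = 2/3, β = 1 ↦ 0  <
α = 1, β = 0 ↦ 0  <
α = 1, β = 1/3 ↦ 0  <
α = 1, β = 2/3 ↦ 0  <
α = 1, β = 1 ↦ 0  <
So 1 of the 16 assignments meets the threshold.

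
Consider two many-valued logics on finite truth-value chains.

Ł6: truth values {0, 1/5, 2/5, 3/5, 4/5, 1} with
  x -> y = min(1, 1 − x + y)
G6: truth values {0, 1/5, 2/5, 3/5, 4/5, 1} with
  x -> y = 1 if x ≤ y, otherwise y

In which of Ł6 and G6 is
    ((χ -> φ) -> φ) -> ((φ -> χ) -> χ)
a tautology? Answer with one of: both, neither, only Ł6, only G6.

In Ł6: every assignment gives 1 — tautology.
In G6: at φ = 0, χ = 1/5 the value is 1/5 — not a tautology.

only Ł6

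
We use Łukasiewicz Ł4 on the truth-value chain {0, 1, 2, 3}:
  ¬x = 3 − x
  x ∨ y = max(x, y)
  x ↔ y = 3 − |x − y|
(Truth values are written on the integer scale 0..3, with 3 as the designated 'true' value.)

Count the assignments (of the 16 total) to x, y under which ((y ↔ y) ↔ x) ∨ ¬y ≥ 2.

x = 0, y = 0 ↦ 3  ≥
x = 0, y = 1 ↦ 2  ≥
x = 0, y = 2 ↦ 1  <
x = 0, y = 3 ↦ 0  <
x = 1, y = 0 ↦ 3  ≥
x = 1, y = 1 ↦ 2  ≥
x = 1, y = 2 ↦ 1  <
x = 1, y = 3 ↦ 1  <
x = 2, y = 0 ↦ 3  ≥
x = 2, y = 1 ↦ 2  ≥
x = 2, y = 2 ↦ 2  ≥
x = 2, y = 3 ↦ 2  ≥
x = 3, y = 0 ↦ 3  ≥
x = 3, y = 1 ↦ 3  ≥
x = 3, y = 2 ↦ 3  ≥
x = 3, y = 3 ↦ 3  ≥
So 12 of the 16 assignments meet the threshold.

12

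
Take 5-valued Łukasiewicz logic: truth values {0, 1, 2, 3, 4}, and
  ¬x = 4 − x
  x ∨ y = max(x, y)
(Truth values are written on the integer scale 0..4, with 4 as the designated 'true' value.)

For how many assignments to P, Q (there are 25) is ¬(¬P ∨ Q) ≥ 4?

value 4: 1 assignment (counts)
value 3: 3 assignments
value 2: 5 assignments
value 1: 7 assignments
value 0: 9 assignments
So 1 of the 25 assignments meets the threshold.

1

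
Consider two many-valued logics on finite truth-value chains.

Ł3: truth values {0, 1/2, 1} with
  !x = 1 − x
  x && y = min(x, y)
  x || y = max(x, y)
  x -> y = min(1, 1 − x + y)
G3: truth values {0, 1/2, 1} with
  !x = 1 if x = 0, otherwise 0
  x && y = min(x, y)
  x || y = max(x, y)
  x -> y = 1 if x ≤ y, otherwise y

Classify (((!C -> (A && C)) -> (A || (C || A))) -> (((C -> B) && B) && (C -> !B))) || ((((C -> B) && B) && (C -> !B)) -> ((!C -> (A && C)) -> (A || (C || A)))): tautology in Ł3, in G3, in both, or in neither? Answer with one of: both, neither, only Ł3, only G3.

both

In Ł3: every assignment gives 1 — tautology.
In G3: every assignment gives 1 — tautology.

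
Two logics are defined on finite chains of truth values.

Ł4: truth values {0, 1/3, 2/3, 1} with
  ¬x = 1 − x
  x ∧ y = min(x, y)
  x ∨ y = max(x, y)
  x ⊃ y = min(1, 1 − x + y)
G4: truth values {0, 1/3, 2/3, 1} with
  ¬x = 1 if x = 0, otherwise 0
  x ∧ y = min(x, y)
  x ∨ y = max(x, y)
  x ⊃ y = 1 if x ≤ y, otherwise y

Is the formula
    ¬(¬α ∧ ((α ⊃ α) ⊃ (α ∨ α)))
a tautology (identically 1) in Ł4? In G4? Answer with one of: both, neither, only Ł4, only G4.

only G4

In Ł4: at α = 1/3 the value is 2/3 — not a tautology.
In G4: every assignment gives 1 — tautology.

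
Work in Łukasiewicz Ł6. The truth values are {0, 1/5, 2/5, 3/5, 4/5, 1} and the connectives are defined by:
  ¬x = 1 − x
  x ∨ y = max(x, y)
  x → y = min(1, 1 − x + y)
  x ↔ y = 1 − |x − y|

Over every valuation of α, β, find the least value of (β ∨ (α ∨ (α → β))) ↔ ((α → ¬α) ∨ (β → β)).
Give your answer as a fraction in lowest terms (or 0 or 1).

Take α = 2/5, β = 0:
α → β = 2/5 → 0 = 3/5
α ∨ (α → β) = 2/5 ∨ 3/5 = 3/5
β ∨ (α ∨ (α → β)) = 0 ∨ 3/5 = 3/5
¬α = ¬2/5 = 3/5
α → ¬α = 2/5 → 3/5 = 1
β → β = 0 → 0 = 1
(α → ¬α) ∨ (β → β) = 1 ∨ 1 = 1
(β ∨ (α ∨ (α → β))) ↔ ((α → ¬α) ∨ (β → β)) = 3/5 ↔ 1 = 3/5
No assignment yields a value below 3/5, so this is the minimum.

3/5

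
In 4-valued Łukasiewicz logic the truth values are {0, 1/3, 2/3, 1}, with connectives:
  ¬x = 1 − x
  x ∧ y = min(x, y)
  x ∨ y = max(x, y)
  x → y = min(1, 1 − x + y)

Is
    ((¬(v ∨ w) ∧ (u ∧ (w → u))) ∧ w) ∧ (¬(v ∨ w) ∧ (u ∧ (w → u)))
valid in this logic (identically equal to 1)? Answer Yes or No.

No

Counterexample: take u = 0, v = 0, w = 0.
v ∨ w = 0 ∨ 0 = 0
¬(v ∨ w) = ¬0 = 1
w → u = 0 → 0 = 1
u ∧ (w → u) = 0 ∧ 1 = 0
¬(v ∨ w) ∧ (u ∧ (w → u)) = 1 ∧ 0 = 0
(¬(v ∨ w) ∧ (u ∧ (w → u))) ∧ w = 0 ∧ 0 = 0
((¬(v ∨ w) ∧ (u ∧ (w → u))) ∧ w) ∧ (¬(v ∨ w) ∧ (u ∧ (w → u))) = 0 ∧ 0 = 0
This gives 0 ≠ 1.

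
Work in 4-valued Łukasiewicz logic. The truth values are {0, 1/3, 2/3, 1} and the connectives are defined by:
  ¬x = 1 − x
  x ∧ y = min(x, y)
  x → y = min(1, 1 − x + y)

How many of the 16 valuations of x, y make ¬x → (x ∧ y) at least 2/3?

11

x = 0, y = 0 ↦ 0  <
x = 0, y = 1/3 ↦ 0  <
x = 0, y = 2/3 ↦ 0  <
x = 0, y = 1 ↦ 0  <
x = 1/3, y = 0 ↦ 1/3  <
x = 1/3, y = 1/3 ↦ 2/3  ≥
x = 1/3, y = 2/3 ↦ 2/3  ≥
x = 1/3, y = 1 ↦ 2/3  ≥
x = 2/3, y = 0 ↦ 2/3  ≥
x = 2/3, y = 1/3 ↦ 1  ≥
x = 2/3, y = 2/3 ↦ 1  ≥
x = 2/3, y = 1 ↦ 1  ≥
x = 1, y = 0 ↦ 1  ≥
x = 1, y = 1/3 ↦ 1  ≥
x = 1, y = 2/3 ↦ 1  ≥
x = 1, y = 1 ↦ 1  ≥
So 11 of the 16 assignments meet the threshold.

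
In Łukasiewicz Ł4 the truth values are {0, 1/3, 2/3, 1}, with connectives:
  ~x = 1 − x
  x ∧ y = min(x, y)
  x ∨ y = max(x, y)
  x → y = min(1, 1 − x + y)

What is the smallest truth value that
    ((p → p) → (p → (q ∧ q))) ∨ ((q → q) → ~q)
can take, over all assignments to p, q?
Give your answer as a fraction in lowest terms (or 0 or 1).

Take p = 2/3, q = 1/3:
p → p = 2/3 → 2/3 = 1
q ∧ q = 1/3 ∧ 1/3 = 1/3
p → (q ∧ q) = 2/3 → 1/3 = 2/3
(p → p) → (p → (q ∧ q)) = 1 → 2/3 = 2/3
q → q = 1/3 → 1/3 = 1
~q = ~1/3 = 2/3
(q → q) → ~q = 1 → 2/3 = 2/3
((p → p) → (p → (q ∧ q))) ∨ ((q → q) → ~q) = 2/3 ∨ 2/3 = 2/3
No assignment yields a value below 2/3, so this is the minimum.

2/3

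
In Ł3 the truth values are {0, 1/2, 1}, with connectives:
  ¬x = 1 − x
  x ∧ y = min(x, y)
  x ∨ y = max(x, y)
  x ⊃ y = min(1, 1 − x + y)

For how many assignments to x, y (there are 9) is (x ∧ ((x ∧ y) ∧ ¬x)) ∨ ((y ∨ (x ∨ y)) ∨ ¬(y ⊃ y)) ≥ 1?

5

x = 0, y = 0 ↦ 0  <
x = 0, y = 1/2 ↦ 1/2  <
x = 0, y = 1 ↦ 1  ≥
x = 1/2, y = 0 ↦ 1/2  <
x = 1/2, y = 1/2 ↦ 1/2  <
x = 1/2, y = 1 ↦ 1  ≥
x = 1, y = 0 ↦ 1  ≥
x = 1, y = 1/2 ↦ 1  ≥
x = 1, y = 1 ↦ 1  ≥
So 5 of the 9 assignments meet the threshold.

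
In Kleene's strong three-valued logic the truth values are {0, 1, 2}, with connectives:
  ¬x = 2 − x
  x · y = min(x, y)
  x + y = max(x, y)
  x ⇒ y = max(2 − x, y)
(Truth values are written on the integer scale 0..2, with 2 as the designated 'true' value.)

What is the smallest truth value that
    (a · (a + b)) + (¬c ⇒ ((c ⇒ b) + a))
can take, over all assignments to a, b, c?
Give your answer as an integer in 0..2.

1

Take a = 0, b = 0, c = 1:
a + b = 0 + 0 = 0
a · (a + b) = 0 · 0 = 0
¬c = ¬1 = 1
c ⇒ b = 1 ⇒ 0 = 1
(c ⇒ b) + a = 1 + 0 = 1
¬c ⇒ ((c ⇒ b) + a) = 1 ⇒ 1 = 1
(a · (a + b)) + (¬c ⇒ ((c ⇒ b) + a)) = 0 + 1 = 1
No assignment yields a value below 1, so this is the minimum.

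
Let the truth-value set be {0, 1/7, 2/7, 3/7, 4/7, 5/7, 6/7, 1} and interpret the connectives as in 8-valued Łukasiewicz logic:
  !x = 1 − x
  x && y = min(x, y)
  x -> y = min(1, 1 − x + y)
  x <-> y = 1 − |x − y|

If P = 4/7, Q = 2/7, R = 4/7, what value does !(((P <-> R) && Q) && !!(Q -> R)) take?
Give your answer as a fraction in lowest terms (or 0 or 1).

5/7

P <-> R = 4/7 <-> 4/7 = 1
(P <-> R) && Q = 1 && 2/7 = 2/7
Q -> R = 2/7 -> 4/7 = 1
!(Q -> R) = !1 = 0
!!(Q -> R) = !0 = 1
((P <-> R) && Q) && !!(Q -> R) = 2/7 && 1 = 2/7
!(((P <-> R) && Q) && !!(Q -> R)) = !2/7 = 5/7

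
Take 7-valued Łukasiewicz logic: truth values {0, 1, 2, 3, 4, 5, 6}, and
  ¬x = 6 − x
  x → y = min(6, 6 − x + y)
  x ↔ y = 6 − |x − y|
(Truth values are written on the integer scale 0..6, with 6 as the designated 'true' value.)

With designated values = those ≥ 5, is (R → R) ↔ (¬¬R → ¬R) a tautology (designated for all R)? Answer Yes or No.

Counterexample: take R = 4.
R → R = 4 → 4 = 6
¬R = ¬4 = 2
¬¬R = ¬2 = 4
¬R = ¬4 = 2
¬¬R → ¬R = 4 → 2 = 4
(R → R) ↔ (¬¬R → ¬R) = 6 ↔ 4 = 4
This gives 4, which is below 5.

No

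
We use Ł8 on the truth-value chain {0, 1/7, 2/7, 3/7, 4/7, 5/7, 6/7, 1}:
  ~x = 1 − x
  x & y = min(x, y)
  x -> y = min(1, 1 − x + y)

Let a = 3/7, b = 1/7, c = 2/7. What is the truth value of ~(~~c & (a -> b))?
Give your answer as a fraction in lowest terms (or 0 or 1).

5/7

~c = ~2/7 = 5/7
~~c = ~5/7 = 2/7
a -> b = 3/7 -> 1/7 = 5/7
~~c & (a -> b) = 2/7 & 5/7 = 2/7
~(~~c & (a -> b)) = ~2/7 = 5/7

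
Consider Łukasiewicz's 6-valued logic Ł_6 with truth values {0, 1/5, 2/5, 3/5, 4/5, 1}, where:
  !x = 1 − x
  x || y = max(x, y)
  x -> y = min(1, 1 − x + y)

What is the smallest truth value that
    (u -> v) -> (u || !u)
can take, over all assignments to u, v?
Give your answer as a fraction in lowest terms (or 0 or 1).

3/5

Take u = 2/5, v = 2/5:
u -> v = 2/5 -> 2/5 = 1
!u = !2/5 = 3/5
u || !u = 2/5 || 3/5 = 3/5
(u -> v) -> (u || !u) = 1 -> 3/5 = 3/5
No assignment yields a value below 3/5, so this is the minimum.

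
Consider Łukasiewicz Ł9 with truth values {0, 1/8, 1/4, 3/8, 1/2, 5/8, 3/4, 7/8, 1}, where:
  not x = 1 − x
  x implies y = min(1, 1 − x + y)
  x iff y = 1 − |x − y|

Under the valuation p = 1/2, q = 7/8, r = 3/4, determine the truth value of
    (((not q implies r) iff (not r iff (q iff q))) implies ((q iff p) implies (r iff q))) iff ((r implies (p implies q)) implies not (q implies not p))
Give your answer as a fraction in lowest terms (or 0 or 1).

3/8

not q = not 7/8 = 1/8
not q implies r = 1/8 implies 3/4 = 1
not r = not 3/4 = 1/4
q iff q = 7/8 iff 7/8 = 1
not r iff (q iff q) = 1/4 iff 1 = 1/4
(not q implies r) iff (not r iff (q iff q)) = 1 iff 1/4 = 1/4
q iff p = 7/8 iff 1/2 = 5/8
r iff q = 3/4 iff 7/8 = 7/8
(q iff p) implies (r iff q) = 5/8 implies 7/8 = 1
((not q implies r) iff (not r iff (q iff q))) implies ((q iff p) implies (r iff q)) = 1/4 implies 1 = 1
p implies q = 1/2 implies 7/8 = 1
r implies (p implies q) = 3/4 implies 1 = 1
not p = not 1/2 = 1/2
q implies not p = 7/8 implies 1/2 = 5/8
not (q implies not p) = not 5/8 = 3/8
(r implies (p implies q)) implies not (q implies not p) = 1 implies 3/8 = 3/8
(((not q implies r) iff (not r iff (q iff q))) implies ((q iff p) implies (r iff q))) iff ((r implies (p implies q)) implies not (q implies not p)) = 1 iff 3/8 = 3/8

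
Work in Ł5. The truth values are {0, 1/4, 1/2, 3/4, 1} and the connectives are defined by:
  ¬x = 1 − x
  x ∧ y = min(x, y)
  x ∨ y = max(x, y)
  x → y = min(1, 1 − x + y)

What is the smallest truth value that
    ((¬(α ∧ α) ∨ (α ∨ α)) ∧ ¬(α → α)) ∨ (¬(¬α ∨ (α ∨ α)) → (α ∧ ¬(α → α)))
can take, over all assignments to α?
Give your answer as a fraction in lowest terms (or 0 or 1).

Take α = 1/2:
α ∧ α = 1/2 ∧ 1/2 = 1/2
¬(α ∧ α) = ¬1/2 = 1/2
α ∨ α = 1/2 ∨ 1/2 = 1/2
¬(α ∧ α) ∨ (α ∨ α) = 1/2 ∨ 1/2 = 1/2
α → α = 1/2 → 1/2 = 1
¬(α → α) = ¬1 = 0
(¬(α ∧ α) ∨ (α ∨ α)) ∧ ¬(α → α) = 1/2 ∧ 0 = 0
¬α = ¬1/2 = 1/2
α ∨ α = 1/2 ∨ 1/2 = 1/2
¬α ∨ (α ∨ α) = 1/2 ∨ 1/2 = 1/2
¬(¬α ∨ (α ∨ α)) = ¬1/2 = 1/2
α → α = 1/2 → 1/2 = 1
¬(α → α) = ¬1 = 0
α ∧ ¬(α → α) = 1/2 ∧ 0 = 0
¬(¬α ∨ (α ∨ α)) → (α ∧ ¬(α → α)) = 1/2 → 0 = 1/2
((¬(α ∧ α) ∨ (α ∨ α)) ∧ ¬(α → α)) ∨ (¬(¬α ∨ (α ∨ α)) → (α ∧ ¬(α → α))) = 0 ∨ 1/2 = 1/2
No assignment yields a value below 1/2, so this is the minimum.

1/2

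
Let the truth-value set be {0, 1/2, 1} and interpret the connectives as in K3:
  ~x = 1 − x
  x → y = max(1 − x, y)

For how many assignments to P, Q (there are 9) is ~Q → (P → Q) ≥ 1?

P = 0, Q = 0 ↦ 1  ≥
P = 0, Q = 1/2 ↦ 1  ≥
P = 0, Q = 1 ↦ 1  ≥
P = 1/2, Q = 0 ↦ 1/2  <
P = 1/2, Q = 1/2 ↦ 1/2  <
P = 1/2, Q = 1 ↦ 1  ≥
P = 1, Q = 0 ↦ 0  <
P = 1, Q = 1/2 ↦ 1/2  <
P = 1, Q = 1 ↦ 1  ≥
So 5 of the 9 assignments meet the threshold.

5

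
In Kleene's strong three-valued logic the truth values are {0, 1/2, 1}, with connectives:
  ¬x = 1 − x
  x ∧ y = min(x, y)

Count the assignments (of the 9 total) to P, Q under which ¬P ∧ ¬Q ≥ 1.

P = 0, Q = 0 ↦ 1  ≥
P = 0, Q = 1/2 ↦ 1/2  <
P = 0, Q = 1 ↦ 0  <
P = 1/2, Q = 0 ↦ 1/2  <
P = 1/2, Q = 1/2 ↦ 1/2  <
P = 1/2, Q = 1 ↦ 0  <
P = 1, Q = 0 ↦ 0  <
P = 1, Q = 1/2 ↦ 0  <
P = 1, Q = 1 ↦ 0  <
So 1 of the 9 assignments meets the threshold.

1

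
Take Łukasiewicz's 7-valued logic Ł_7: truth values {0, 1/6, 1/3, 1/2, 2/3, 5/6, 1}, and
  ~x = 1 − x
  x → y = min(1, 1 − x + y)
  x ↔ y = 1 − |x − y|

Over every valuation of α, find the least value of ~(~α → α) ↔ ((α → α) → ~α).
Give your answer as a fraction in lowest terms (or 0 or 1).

1/2

Take α = 1/2:
~α = ~1/2 = 1/2
~α → α = 1/2 → 1/2 = 1
~(~α → α) = ~1 = 0
α → α = 1/2 → 1/2 = 1
~α = ~1/2 = 1/2
(α → α) → ~α = 1 → 1/2 = 1/2
~(~α → α) ↔ ((α → α) → ~α) = 0 ↔ 1/2 = 1/2
No assignment yields a value below 1/2, so this is the minimum.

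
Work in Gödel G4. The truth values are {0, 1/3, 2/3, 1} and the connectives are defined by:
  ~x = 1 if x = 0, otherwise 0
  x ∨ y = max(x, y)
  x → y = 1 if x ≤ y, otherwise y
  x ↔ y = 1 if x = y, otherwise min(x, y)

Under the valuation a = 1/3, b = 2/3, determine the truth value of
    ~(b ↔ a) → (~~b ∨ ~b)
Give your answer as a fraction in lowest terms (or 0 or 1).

b ↔ a = 2/3 ↔ 1/3 = 1/3
~(b ↔ a) = ~1/3 = 0
~b = ~2/3 = 0
~~b = ~0 = 1
~b = ~2/3 = 0
~~b ∨ ~b = 1 ∨ 0 = 1
~(b ↔ a) → (~~b ∨ ~b) = 0 → 1 = 1

1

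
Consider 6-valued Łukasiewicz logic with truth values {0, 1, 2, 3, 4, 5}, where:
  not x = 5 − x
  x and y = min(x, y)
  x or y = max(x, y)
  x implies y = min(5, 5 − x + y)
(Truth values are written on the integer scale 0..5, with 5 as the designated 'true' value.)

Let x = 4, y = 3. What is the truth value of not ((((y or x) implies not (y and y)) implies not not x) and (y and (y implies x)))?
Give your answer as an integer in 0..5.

y or x = 3 or 4 = 4
y and y = 3 and 3 = 3
not (y and y) = not 3 = 2
(y or x) implies not (y and y) = 4 implies 2 = 3
not x = not 4 = 1
not not x = not 1 = 4
((y or x) implies not (y and y)) implies not not x = 3 implies 4 = 5
y implies x = 3 implies 4 = 5
y and (y implies x) = 3 and 5 = 3
(((y or x) implies not (y and y)) implies not not x) and (y and (y implies x)) = 5 and 3 = 3
not ((((y or x) implies not (y and y)) implies not not x) and (y and (y implies x))) = not 3 = 2

2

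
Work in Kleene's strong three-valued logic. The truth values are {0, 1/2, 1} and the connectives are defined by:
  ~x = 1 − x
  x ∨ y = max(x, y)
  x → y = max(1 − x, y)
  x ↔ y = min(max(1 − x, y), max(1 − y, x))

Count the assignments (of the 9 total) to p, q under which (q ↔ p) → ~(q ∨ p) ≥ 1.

p = 0, q = 0 ↦ 1  ≥
p = 0, q = 1/2 ↦ 1/2  <
p = 0, q = 1 ↦ 1  ≥
p = 1/2, q = 0 ↦ 1/2  <
p = 1/2, q = 1/2 ↦ 1/2  <
p = 1/2, q = 1 ↦ 1/2  <
p = 1, q = 0 ↦ 1  ≥
p = 1, q = 1/2 ↦ 1/2  <
p = 1, q = 1 ↦ 0  <
So 3 of the 9 assignments meet the threshold.

3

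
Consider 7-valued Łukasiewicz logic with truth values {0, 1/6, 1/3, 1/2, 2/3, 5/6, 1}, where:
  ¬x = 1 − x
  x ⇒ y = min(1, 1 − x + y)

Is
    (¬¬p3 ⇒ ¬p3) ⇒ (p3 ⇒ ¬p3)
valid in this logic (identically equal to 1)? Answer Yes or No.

Yes

p3 = 0 ↦ 1
p3 = 1/6 ↦ 1
p3 = 1/3 ↦ 1
p3 = 1/2 ↦ 1
p3 = 2/3 ↦ 1
p3 = 5/6 ↦ 1
p3 = 1 ↦ 1
Every assignment gives a value ≥ 1.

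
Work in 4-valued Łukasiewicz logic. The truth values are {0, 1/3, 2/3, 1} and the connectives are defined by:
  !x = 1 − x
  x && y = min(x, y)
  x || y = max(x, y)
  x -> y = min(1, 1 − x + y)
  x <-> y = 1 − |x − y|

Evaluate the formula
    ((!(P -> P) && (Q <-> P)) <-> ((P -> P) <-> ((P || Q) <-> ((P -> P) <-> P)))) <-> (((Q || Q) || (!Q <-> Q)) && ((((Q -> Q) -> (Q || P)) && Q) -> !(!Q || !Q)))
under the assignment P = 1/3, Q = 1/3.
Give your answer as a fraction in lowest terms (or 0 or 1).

1/3

P -> P = 1/3 -> 1/3 = 1
!(P -> P) = !1 = 0
Q <-> P = 1/3 <-> 1/3 = 1
!(P -> P) && (Q <-> P) = 0 && 1 = 0
P -> P = 1/3 -> 1/3 = 1
P || Q = 1/3 || 1/3 = 1/3
P -> P = 1/3 -> 1/3 = 1
(P -> P) <-> P = 1 <-> 1/3 = 1/3
(P || Q) <-> ((P -> P) <-> P) = 1/3 <-> 1/3 = 1
(P -> P) <-> ((P || Q) <-> ((P -> P) <-> P)) = 1 <-> 1 = 1
(!(P -> P) && (Q <-> P)) <-> ((P -> P) <-> ((P || Q) <-> ((P -> P) <-> P))) = 0 <-> 1 = 0
Q || Q = 1/3 || 1/3 = 1/3
!Q = !1/3 = 2/3
!Q <-> Q = 2/3 <-> 1/3 = 2/3
(Q || Q) || (!Q <-> Q) = 1/3 || 2/3 = 2/3
Q -> Q = 1/3 -> 1/3 = 1
Q || P = 1/3 || 1/3 = 1/3
(Q -> Q) -> (Q || P) = 1 -> 1/3 = 1/3
((Q -> Q) -> (Q || P)) && Q = 1/3 && 1/3 = 1/3
!Q = !1/3 = 2/3
!Q = !1/3 = 2/3
!Q || !Q = 2/3 || 2/3 = 2/3
!(!Q || !Q) = !2/3 = 1/3
(((Q -> Q) -> (Q || P)) && Q) -> !(!Q || !Q) = 1/3 -> 1/3 = 1
((Q || Q) || (!Q <-> Q)) && ((((Q -> Q) -> (Q || P)) && Q) -> !(!Q || !Q)) = 2/3 && 1 = 2/3
((!(P -> P) && (Q <-> P)) <-> ((P -> P) <-> ((P || Q) <-> ((P -> P) <-> P)))) <-> (((Q || Q) || (!Q <-> Q)) && ((((Q -> Q) -> (Q || P)) && Q) -> !(!Q || !Q))) = 0 <-> 2/3 = 1/3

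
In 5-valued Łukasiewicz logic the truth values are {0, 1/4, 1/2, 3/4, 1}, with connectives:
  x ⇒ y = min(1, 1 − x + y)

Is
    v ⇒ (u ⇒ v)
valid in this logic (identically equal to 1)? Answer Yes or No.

Yes

At u = 1/4, v = 1/2, for instance:
u ⇒ v = 1/4 ⇒ 1/2 = 1
v ⇒ (u ⇒ v) = 1/2 ⇒ 1 = 1
and checking the remaining 24 assignments likewise gives ≥ 1 in every case.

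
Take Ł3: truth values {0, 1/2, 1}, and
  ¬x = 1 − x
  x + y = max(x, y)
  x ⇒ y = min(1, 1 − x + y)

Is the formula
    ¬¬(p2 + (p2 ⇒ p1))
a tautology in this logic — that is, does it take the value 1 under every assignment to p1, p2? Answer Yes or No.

Counterexample: take p1 = 0, p2 = 1/2.
p2 ⇒ p1 = 1/2 ⇒ 0 = 1/2
p2 + (p2 ⇒ p1) = 1/2 + 1/2 = 1/2
¬(p2 + (p2 ⇒ p1)) = ¬1/2 = 1/2
¬¬(p2 + (p2 ⇒ p1)) = ¬1/2 = 1/2
This gives 1/2 ≠ 1.

No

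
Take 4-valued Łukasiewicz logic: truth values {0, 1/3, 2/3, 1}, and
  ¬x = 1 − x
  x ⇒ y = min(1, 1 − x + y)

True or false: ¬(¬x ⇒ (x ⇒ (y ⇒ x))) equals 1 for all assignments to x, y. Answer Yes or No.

No

Counterexample: take x = 0, y = 0.
¬x = ¬0 = 1
y ⇒ x = 0 ⇒ 0 = 1
x ⇒ (y ⇒ x) = 0 ⇒ 1 = 1
¬x ⇒ (x ⇒ (y ⇒ x)) = 1 ⇒ 1 = 1
¬(¬x ⇒ (x ⇒ (y ⇒ x))) = ¬1 = 0
This gives 0 ≠ 1.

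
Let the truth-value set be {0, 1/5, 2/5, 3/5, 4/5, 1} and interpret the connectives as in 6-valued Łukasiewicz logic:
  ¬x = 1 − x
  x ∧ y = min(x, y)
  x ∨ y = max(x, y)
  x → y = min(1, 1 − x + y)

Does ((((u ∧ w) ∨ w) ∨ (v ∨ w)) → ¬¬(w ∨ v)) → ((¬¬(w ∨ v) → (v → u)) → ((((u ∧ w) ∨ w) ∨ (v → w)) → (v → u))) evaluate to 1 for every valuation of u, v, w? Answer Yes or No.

No

Counterexample: take u = 0, v = 1/5, w = 1/5.
u ∧ w = 0 ∧ 1/5 = 0
(u ∧ w) ∨ w = 0 ∨ 1/5 = 1/5
v ∨ w = 1/5 ∨ 1/5 = 1/5
((u ∧ w) ∨ w) ∨ (v ∨ w) = 1/5 ∨ 1/5 = 1/5
w ∨ v = 1/5 ∨ 1/5 = 1/5
¬(w ∨ v) = ¬1/5 = 4/5
¬¬(w ∨ v) = ¬4/5 = 1/5
(((u ∧ w) ∨ w) ∨ (v ∨ w)) → ¬¬(w ∨ v) = 1/5 → 1/5 = 1
w ∨ v = 1/5 ∨ 1/5 = 1/5
¬(w ∨ v) = ¬1/5 = 4/5
¬¬(w ∨ v) = ¬4/5 = 1/5
v → u = 1/5 → 0 = 4/5
¬¬(w ∨ v) → (v → u) = 1/5 → 4/5 = 1
u ∧ w = 0 ∧ 1/5 = 0
(u ∧ w) ∨ w = 0 ∨ 1/5 = 1/5
v → w = 1/5 → 1/5 = 1
((u ∧ w) ∨ w) ∨ (v → w) = 1/5 ∨ 1 = 1
v → u = 1/5 → 0 = 4/5
(((u ∧ w) ∨ w) ∨ (v → w)) → (v → u) = 1 → 4/5 = 4/5
(¬¬(w ∨ v) → (v → u)) → ((((u ∧ w) ∨ w) ∨ (v → w)) → (v → u)) = 1 → 4/5 = 4/5
((((u ∧ w) ∨ w) ∨ (v ∨ w)) → ¬¬(w ∨ v)) → ((¬¬(w ∨ v) → (v → u)) → ((((u ∧ w) ∨ w) ∨ (v → w)) → (v → u))) = 1 → 4/5 = 4/5
This gives 4/5 ≠ 1.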